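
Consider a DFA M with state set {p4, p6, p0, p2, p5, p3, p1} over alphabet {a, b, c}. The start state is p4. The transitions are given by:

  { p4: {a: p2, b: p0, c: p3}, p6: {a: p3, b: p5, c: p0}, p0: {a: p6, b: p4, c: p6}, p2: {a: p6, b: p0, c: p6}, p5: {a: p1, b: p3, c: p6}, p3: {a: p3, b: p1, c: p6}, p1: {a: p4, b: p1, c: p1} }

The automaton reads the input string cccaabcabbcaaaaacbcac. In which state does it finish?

p6

Trace: p4 -c-> p3 -c-> p6 -c-> p0 -a-> p6 -a-> p3 -b-> p1 -c-> p1 -a-> p4 -b-> p0 -b-> p4 -c-> p3 -a-> p3 -a-> p3 -a-> p3 -a-> p3 -a-> p3 -c-> p6 -b-> p5 -c-> p6 -a-> p3 -c-> p6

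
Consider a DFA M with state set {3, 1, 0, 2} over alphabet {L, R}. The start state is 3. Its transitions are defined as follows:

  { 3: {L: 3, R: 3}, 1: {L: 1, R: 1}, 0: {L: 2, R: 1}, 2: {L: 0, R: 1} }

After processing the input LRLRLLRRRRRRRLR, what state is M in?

3

start at 3
read 'L': 3 → 3
read 'R': 3 → 3
read 'L': 3 → 3
read 'R': 3 → 3
read 'L': 3 → 3
read 'L': 3 → 3
read 'R': 3 → 3
read 'R': 3 → 3
read 'R': 3 → 3
read 'R': 3 → 3
read 'R': 3 → 3
read 'R': 3 → 3
read 'R': 3 → 3
read 'L': 3 → 3
read 'R': 3 → 3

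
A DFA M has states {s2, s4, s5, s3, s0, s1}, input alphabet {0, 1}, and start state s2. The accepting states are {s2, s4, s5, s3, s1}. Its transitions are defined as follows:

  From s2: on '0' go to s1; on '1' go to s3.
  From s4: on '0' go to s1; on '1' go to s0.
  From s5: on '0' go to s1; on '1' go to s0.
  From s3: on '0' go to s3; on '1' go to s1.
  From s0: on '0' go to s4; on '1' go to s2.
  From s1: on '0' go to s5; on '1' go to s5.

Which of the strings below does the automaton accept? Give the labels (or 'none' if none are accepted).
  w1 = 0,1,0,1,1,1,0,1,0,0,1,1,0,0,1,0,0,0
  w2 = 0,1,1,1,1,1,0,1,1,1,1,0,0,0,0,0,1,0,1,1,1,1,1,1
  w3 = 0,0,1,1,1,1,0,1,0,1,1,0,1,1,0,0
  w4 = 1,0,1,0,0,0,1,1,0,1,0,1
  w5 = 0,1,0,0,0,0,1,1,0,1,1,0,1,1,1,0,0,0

w1:
  start at s2
  read '0': s2 → s1
  read '1': s1 → s5
  read '0': s5 → s1
  read '1': s1 → s5
  read '1': s5 → s0
  read '1': s0 → s2
  read '0': s2 → s1
  read '1': s1 → s5
  read '0': s5 → s1
  read '0': s1 → s5
  read '1': s5 → s0
  read '1': s0 → s2
  read '0': s2 → s1
  read '0': s1 → s5
  read '1': s5 → s0
  read '0': s0 → s4
  read '0': s4 → s1
  read '0': s1 → s5
  end s5, accepted
w2:
  start at s2
  read '0': s2 → s1
  read '1': s1 → s5
  read '1': s5 → s0
  read '1': s0 → s2
  read '1': s2 → s3
  read '1': s3 → s1
  read '0': s1 → s5
  read '1': s5 → s0
  read '1': s0 → s2
  read '1': s2 → s3
  read '1': s3 → s1
  read '0': s1 → s5
  read '0': s5 → s1
  read '0': s1 → s5
  read '0': s5 → s1
  read '0': s1 → s5
  read '1': s5 → s0
  read '0': s0 → s4
  read '1': s4 → s0
  read '1': s0 → s2
  read '1': s2 → s3
  read '1': s3 → s1
  read '1': s1 → s5
  read '1': s5 → s0
  end s0, rejected
w3:
  start at s2
  read '0': s2 → s1
  read '0': s1 → s5
  read '1': s5 → s0
  read '1': s0 → s2
  read '1': s2 → s3
  read '1': s3 → s1
  read '0': s1 → s5
  read '1': s5 → s0
  read '0': s0 → s4
  read '1': s4 → s0
  read '1': s0 → s2
  read '0': s2 → s1
  read '1': s1 → s5
  read '1': s5 → s0
  read '0': s0 → s4
  read '0': s4 → s1
  end s1, accepted
w4:
  start at s2
  read '1': s2 → s3
  read '0': s3 → s3
  read '1': s3 → s1
  read '0': s1 → s5
  read '0': s5 → s1
  read '0': s1 → s5
  read '1': s5 → s0
  read '1': s0 → s2
  read '0': s2 → s1
  read '1': s1 → s5
  read '0': s5 → s1
  read '1': s1 → s5
  end s5, accepted
w5:
  start at s2
  read '0': s2 → s1
  read '1': s1 → s5
  read '0': s5 → s1
  read '0': s1 → s5
  read '0': s5 → s1
  read '0': s1 → s5
  read '1': s5 → s0
  read '1': s0 → s2
  read '0': s2 → s1
  read '1': s1 → s5
  read '1': s5 → s0
  read '0': s0 → s4
  read '1': s4 → s0
  read '1': s0 → s2
  read '1': s2 → s3
  read '0': s3 → s3
  read '0': s3 → s3
  read '0': s3 → s3
  end s3, accepted

w1, w3, w4, w5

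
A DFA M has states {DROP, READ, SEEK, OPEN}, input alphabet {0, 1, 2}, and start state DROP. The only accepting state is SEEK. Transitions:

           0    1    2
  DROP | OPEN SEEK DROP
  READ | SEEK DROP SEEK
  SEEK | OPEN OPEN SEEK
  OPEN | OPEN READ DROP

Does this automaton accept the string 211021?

start at DROP
read '2': DROP → DROP
read '1': DROP → SEEK
read '1': SEEK → OPEN
read '0': OPEN → OPEN
read '2': OPEN → DROP
read '1': DROP → SEEK
End state SEEK is accepting.

Yes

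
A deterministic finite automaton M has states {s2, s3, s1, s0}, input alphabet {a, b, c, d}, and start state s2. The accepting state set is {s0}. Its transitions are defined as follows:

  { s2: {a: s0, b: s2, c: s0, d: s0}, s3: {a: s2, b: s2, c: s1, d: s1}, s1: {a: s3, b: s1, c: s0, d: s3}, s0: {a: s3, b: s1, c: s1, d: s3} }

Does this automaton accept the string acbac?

No

Trace: s2 -a-> s0 -c-> s1 -b-> s1 -a-> s3 -c-> s1
End state s1 is not accepting.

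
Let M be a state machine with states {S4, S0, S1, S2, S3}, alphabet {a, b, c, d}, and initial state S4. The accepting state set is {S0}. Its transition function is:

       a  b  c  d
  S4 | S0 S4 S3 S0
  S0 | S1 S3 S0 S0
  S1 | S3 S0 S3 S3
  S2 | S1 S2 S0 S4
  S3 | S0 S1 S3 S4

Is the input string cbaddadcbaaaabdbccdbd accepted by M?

Trace: S4 -c-> S3 -b-> S1 -a-> S3 -d-> S4 -d-> S0 -a-> S1 -d-> S3 -c-> S3 -b-> S1 -a-> S3 -a-> S0 -a-> S1 -a-> S3 -b-> S1 -d-> S3 -b-> S1 -c-> S3 -c-> S3 -d-> S4 -b-> S4 -d-> S0
End state S0 is accepting.

Yes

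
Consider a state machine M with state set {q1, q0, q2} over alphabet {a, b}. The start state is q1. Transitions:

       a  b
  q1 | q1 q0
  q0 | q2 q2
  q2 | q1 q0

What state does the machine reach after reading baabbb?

q0

Trace: q1 -b-> q0 -a-> q2 -a-> q1 -b-> q0 -b-> q2 -b-> q0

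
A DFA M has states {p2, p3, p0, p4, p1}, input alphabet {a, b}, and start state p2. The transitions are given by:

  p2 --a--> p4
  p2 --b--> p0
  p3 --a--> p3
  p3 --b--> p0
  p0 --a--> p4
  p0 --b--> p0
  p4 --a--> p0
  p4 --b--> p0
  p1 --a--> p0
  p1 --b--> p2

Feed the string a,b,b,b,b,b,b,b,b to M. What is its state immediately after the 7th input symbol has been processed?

p2 → p4 → p0 → p0 → p0 → p0 → p0 → p0
After 7 symbols: p0.

p0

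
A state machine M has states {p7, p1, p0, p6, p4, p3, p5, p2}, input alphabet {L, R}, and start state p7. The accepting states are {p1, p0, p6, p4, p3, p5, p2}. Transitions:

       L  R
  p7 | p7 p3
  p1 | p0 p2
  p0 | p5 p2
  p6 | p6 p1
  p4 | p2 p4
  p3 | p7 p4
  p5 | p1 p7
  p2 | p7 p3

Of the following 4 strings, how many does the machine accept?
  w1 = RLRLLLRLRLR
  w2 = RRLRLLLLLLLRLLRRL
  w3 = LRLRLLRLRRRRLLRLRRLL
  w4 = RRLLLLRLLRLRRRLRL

2

w1: Trace: p7 -R-> p3 -L-> p7 -R-> p3 -L-> p7 -L-> p7 -L-> p7 -R-> p3 -L-> p7 -R-> p3 -L-> p7 -R-> p3  → end p3, accepted
w2: Trace: p7 -R-> p3 -R-> p4 -L-> p2 -R-> p3 -L-> p7 -L-> p7 -L-> p7 -L-> p7 -L-> p7 -L-> p7 -L-> p7 -R-> p3 -L-> p7 -L-> p7 -R-> p3 -R-> p4 -L-> p2  → end p2, accepted
w3: Trace: p7 -L-> p7 -R-> p3 -L-> p7 -R-> p3 -L-> p7 -L-> p7 -R-> p3 -L-> p7 -R-> p3 -R-> p4 -R-> p4 -R-> p4 -L-> p2 -L-> p7 -R-> p3 -L-> p7 -R-> p3 -R-> p4 -L-> p2 -L-> p7  → end p7, rejected
w4: Trace: p7 -R-> p3 -R-> p4 -L-> p2 -L-> p7 -L-> p7 -L-> p7 -R-> p3 -L-> p7 -L-> p7 -R-> p3 -L-> p7 -R-> p3 -R-> p4 -R-> p4 -L-> p2 -R-> p3 -L-> p7  → end p7, rejected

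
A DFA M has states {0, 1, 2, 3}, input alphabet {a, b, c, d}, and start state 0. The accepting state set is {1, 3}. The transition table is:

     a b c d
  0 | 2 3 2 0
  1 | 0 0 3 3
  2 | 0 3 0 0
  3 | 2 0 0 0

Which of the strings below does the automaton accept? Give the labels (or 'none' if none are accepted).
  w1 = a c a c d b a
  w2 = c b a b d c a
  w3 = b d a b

w3

w1: Trace: 0 -a-> 2 -c-> 0 -a-> 2 -c-> 0 -d-> 0 -b-> 3 -a-> 2  → end 2, rejected
w2: Trace: 0 -c-> 2 -b-> 3 -a-> 2 -b-> 3 -d-> 0 -c-> 2 -a-> 0  → end 0, rejected
w3: Trace: 0 -b-> 3 -d-> 0 -a-> 2 -b-> 3  → end 3, accepted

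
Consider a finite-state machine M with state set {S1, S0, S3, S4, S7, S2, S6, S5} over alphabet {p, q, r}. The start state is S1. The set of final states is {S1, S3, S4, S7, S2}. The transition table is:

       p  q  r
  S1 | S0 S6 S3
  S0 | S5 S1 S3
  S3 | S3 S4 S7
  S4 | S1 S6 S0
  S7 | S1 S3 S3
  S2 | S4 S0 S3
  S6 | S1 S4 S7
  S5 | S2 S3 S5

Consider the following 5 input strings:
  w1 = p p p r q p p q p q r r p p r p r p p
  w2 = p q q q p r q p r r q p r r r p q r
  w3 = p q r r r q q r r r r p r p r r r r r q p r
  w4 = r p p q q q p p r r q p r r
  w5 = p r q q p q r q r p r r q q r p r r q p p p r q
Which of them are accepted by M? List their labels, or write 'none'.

w1: S1 → S0 → S5 → S2 → S3 → S4 → S1 → S0 → S1 → S0 → S1 → S3 → S7 → S1 → S0 → S3 → S3 → S7 → S1 → S0  → end S0, rejected
w2: S1 → S0 → S1 → S6 → S4 → S1 → S3 → S4 → S1 → S3 → S7 → S3 → S3 → S7 → S3 → S7 → S1 → S6 → S7  → end S7, accepted
w3: S1 → S0 → S1 → S3 → S7 → S3 → S4 → S6 → S7 → S3 → S7 → S3 → S3 → S7 → S1 → S3 → S7 → S3 → S7 → S3 → S4 → S1 → S3  → end S3, accepted
w4: S1 → S3 → S3 → S3 → S4 → S6 → S4 → S1 → S0 → S3 → S7 → S3 → S3 → S7 → S3  → end S3, accepted
w5: S1 → S0 → S3 → S4 → S6 → S1 → S6 → S7 → S3 → S7 → S1 → S3 → S7 → S3 → S4 → S0 → S5 → S5 → S5 → S3 → S3 → S3 → S3 → S7 → S3  → end S3, accepted

w2, w3, w4, w5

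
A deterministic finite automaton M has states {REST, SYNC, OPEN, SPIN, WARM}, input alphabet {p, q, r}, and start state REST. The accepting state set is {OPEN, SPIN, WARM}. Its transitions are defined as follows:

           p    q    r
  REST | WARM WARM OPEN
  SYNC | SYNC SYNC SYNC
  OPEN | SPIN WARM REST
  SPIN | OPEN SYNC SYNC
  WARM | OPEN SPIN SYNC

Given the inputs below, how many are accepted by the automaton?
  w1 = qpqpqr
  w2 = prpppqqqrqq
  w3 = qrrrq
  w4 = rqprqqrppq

0

w1: Trace: REST -q-> WARM -p-> OPEN -q-> WARM -p-> OPEN -q-> WARM -r-> SYNC  → end SYNC, rejected
w2: Trace: REST -p-> WARM -r-> SYNC -p-> SYNC -p-> SYNC -p-> SYNC -q-> SYNC -q-> SYNC -q-> SYNC -r-> SYNC -q-> SYNC -q-> SYNC  → end SYNC, rejected
w3: Trace: REST -q-> WARM -r-> SYNC -r-> SYNC -r-> SYNC -q-> SYNC  → end SYNC, rejected
w4: Trace: REST -r-> OPEN -q-> WARM -p-> OPEN -r-> REST -q-> WARM -q-> SPIN -r-> SYNC -p-> SYNC -p-> SYNC -q-> SYNC  → end SYNC, rejected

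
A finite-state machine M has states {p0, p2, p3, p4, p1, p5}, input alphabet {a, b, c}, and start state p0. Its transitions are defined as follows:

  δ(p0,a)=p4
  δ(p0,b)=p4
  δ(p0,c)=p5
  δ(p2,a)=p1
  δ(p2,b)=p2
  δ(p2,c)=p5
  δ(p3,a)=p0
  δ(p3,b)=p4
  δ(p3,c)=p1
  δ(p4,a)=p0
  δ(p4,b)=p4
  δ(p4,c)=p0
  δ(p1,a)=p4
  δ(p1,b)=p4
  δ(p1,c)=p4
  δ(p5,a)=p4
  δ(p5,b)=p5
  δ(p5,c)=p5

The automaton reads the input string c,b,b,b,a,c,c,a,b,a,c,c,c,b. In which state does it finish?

p5

p0 → p5 → p5 → p5 → p5 → p4 → p0 → p5 → p4 → p4 → p0 → p5 → p5 → p5 → p5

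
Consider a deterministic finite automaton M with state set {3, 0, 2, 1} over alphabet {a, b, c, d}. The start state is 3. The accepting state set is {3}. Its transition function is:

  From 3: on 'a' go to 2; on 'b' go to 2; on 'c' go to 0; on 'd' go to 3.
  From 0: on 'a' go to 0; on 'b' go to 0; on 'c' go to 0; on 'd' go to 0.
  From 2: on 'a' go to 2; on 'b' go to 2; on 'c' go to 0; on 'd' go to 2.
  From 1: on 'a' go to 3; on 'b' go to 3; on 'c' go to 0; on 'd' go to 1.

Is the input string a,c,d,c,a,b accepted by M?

Trace: 3 -a-> 2 -c-> 0 -d-> 0 -c-> 0 -a-> 0 -b-> 0
End state 0 is not accepting.

No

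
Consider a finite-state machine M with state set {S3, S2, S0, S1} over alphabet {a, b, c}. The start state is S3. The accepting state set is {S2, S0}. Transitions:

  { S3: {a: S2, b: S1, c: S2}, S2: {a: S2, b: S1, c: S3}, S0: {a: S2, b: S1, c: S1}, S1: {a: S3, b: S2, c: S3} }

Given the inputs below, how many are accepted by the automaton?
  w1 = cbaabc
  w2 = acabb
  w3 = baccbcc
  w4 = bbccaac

w1: S3 → S2 → S1 → S3 → S2 → S1 → S3  → end S3, rejected
w2: S3 → S2 → S3 → S2 → S1 → S2  → end S2, accepted
w3: S3 → S1 → S3 → S2 → S3 → S1 → S3 → S2  → end S2, accepted
w4: S3 → S1 → S2 → S3 → S2 → S2 → S2 → S3  → end S3, rejected

2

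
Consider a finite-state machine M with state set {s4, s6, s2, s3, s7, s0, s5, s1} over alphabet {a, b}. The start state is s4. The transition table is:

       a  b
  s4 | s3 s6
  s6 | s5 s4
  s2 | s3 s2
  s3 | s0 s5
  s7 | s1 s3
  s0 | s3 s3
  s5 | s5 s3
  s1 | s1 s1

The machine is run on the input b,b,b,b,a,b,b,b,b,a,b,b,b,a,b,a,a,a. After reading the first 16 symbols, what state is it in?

s4 → s6 → s4 → s6 → s4 → s3 → s5 → s3 → s5 → s3 → s0 → s3 → s5 → s3 → s0 → s3 → s0
After 16 symbols: s0.

s0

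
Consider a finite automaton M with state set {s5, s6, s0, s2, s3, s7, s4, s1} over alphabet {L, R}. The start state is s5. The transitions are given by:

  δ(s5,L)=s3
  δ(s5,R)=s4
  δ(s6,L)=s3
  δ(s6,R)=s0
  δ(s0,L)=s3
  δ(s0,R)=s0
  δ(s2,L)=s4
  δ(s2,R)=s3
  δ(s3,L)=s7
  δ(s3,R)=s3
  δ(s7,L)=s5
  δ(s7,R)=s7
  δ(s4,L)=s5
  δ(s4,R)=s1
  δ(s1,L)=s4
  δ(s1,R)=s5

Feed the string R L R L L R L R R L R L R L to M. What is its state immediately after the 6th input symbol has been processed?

start at s5
read 'R': s5 → s4
read 'L': s4 → s5
read 'R': s5 → s4
read 'L': s4 → s5
read 'L': s5 → s3
read 'R': s3 → s3
After 6 symbols: s3.

s3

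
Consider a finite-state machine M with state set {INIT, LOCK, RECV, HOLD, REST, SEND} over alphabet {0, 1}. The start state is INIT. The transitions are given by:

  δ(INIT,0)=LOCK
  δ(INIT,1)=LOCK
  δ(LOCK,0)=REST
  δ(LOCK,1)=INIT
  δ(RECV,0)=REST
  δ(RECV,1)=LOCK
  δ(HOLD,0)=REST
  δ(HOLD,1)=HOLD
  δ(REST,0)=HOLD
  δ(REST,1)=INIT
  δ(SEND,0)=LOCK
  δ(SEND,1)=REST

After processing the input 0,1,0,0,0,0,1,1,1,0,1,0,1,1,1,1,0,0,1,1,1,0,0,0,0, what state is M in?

start at INIT
read '0': INIT → LOCK
read '1': LOCK → INIT
read '0': INIT → LOCK
read '0': LOCK → REST
read '0': REST → HOLD
read '0': HOLD → REST
read '1': REST → INIT
read '1': INIT → LOCK
read '1': LOCK → INIT
read '0': INIT → LOCK
read '1': LOCK → INIT
read '0': INIT → LOCK
read '1': LOCK → INIT
read '1': INIT → LOCK
read '1': LOCK → INIT
read '1': INIT → LOCK
read '0': LOCK → REST
read '0': REST → HOLD
read '1': HOLD → HOLD
read '1': HOLD → HOLD
read '1': HOLD → HOLD
read '0': HOLD → REST
read '0': REST → HOLD
read '0': HOLD → REST
read '0': REST → HOLD

HOLD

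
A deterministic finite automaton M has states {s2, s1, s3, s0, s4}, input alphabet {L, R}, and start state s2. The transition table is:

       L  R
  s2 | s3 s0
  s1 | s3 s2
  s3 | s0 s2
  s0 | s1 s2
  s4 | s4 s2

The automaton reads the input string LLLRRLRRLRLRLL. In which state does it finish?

s0

start at s2
read 'L': s2 → s3
read 'L': s3 → s0
read 'L': s0 → s1
read 'R': s1 → s2
read 'R': s2 → s0
read 'L': s0 → s1
read 'R': s1 → s2
read 'R': s2 → s0
read 'L': s0 → s1
read 'R': s1 → s2
read 'L': s2 → s3
read 'R': s3 → s2
read 'L': s2 → s3
read 'L': s3 → s0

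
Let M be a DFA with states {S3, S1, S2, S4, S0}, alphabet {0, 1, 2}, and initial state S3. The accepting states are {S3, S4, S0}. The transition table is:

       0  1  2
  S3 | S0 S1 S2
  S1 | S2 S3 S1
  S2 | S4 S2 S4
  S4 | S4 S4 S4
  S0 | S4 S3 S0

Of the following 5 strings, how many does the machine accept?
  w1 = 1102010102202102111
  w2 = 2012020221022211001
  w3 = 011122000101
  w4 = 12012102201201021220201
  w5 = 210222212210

5

w1: S3 → S1 → S3 → S0 → S0 → S4 → S4 → S4 → S4 → S4 → S4 → S4 → S4 → S4 → S4 → S4 → S4 → S4 → S4 → S4  → end S4, accepted
w2: S3 → S2 → S4 → S4 → S4 → S4 → S4 → S4 → S4 → S4 → S4 → S4 → S4 → S4 → S4 → S4 → S4 → S4 → S4 → S4  → end S4, accepted
w3: S3 → S0 → S3 → S1 → S3 → S2 → S4 → S4 → S4 → S4 → S4 → S4 → S4  → end S4, accepted
w4: S3 → S1 → S1 → S2 → S2 → S4 → S4 → S4 → S4 → S4 → S4 → S4 → S4 → S4 → S4 → S4 → S4 → S4 → S4 → S4 → S4 → S4 → S4 → S4  → end S4, accepted
w5: S3 → S2 → S2 → S4 → S4 → S4 → S4 → S4 → S4 → S4 → S4 → S4 → S4  → end S4, accepted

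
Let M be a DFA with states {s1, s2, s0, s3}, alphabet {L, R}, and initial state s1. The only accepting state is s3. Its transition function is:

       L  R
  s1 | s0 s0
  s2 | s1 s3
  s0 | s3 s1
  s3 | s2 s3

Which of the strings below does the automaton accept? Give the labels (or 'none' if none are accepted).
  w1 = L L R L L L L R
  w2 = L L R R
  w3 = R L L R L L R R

w1:
  start at s1
  read 'L': s1 → s0
  read 'L': s0 → s3
  read 'R': s3 → s3
  read 'L': s3 → s2
  read 'L': s2 → s1
  read 'L': s1 → s0
  read 'L': s0 → s3
  read 'R': s3 → s3
  end s3, accepted
w2:
  start at s1
  read 'L': s1 → s0
  read 'L': s0 → s3
  read 'R': s3 → s3
  read 'R': s3 → s3
  end s3, accepted
w3:
  start at s1
  read 'R': s1 → s0
  read 'L': s0 → s3
  read 'L': s3 → s2
  read 'R': s2 → s3
  read 'L': s3 → s2
  read 'L': s2 → s1
  read 'R': s1 → s0
  read 'R': s0 → s1
  end s1, rejected

w1, w2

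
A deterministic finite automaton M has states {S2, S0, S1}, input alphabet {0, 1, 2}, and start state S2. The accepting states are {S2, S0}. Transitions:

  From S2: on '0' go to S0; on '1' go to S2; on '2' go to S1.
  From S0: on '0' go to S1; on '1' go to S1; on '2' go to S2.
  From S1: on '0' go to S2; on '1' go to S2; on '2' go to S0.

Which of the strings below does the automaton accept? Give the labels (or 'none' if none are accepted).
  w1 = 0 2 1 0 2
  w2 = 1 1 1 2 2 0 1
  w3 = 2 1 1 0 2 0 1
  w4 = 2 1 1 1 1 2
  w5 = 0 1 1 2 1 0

w1, w2, w5

w1:
  start at S2
  read '0': S2 → S0
  read '2': S0 → S2
  read '1': S2 → S2
  read '0': S2 → S0
  read '2': S0 → S2
  end S2, accepted
w2:
  start at S2
  read '1': S2 → S2
  read '1': S2 → S2
  read '1': S2 → S2
  read '2': S2 → S1
  read '2': S1 → S0
  read '0': S0 → S1
  read '1': S1 → S2
  end S2, accepted
w3:
  start at S2
  read '2': S2 → S1
  read '1': S1 → S2
  read '1': S2 → S2
  read '0': S2 → S0
  read '2': S0 → S2
  read '0': S2 → S0
  read '1': S0 → S1
  end S1, rejected
w4:
  start at S2
  read '2': S2 → S1
  read '1': S1 → S2
  read '1': S2 → S2
  read '1': S2 → S2
  read '1': S2 → S2
  read '2': S2 → S1
  end S1, rejected
w5:
  start at S2
  read '0': S2 → S0
  read '1': S0 → S1
  read '1': S1 → S2
  read '2': S2 → S1
  read '1': S1 → S2
  read '0': S2 → S0
  end S0, accepted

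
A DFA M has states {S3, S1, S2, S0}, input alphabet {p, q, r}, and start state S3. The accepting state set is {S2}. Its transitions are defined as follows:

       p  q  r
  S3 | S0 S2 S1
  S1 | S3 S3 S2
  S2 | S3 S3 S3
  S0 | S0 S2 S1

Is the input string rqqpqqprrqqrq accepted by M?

Yes

start at S3
read 'r': S3 → S1
read 'q': S1 → S3
read 'q': S3 → S2
read 'p': S2 → S3
read 'q': S3 → S2
read 'q': S2 → S3
read 'p': S3 → S0
read 'r': S0 → S1
read 'r': S1 → S2
read 'q': S2 → S3
read 'q': S3 → S2
read 'r': S2 → S3
read 'q': S3 → S2
End state S2 is accepting.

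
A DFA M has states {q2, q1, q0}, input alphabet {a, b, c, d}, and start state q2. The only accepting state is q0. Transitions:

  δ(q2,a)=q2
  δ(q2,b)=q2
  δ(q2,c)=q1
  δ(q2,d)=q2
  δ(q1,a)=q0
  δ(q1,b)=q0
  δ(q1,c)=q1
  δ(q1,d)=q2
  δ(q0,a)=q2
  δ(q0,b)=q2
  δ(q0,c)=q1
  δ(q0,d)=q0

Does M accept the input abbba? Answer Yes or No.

No

q2 → q2 → q2 → q2 → q2 → q2
End state q2 is not accepting.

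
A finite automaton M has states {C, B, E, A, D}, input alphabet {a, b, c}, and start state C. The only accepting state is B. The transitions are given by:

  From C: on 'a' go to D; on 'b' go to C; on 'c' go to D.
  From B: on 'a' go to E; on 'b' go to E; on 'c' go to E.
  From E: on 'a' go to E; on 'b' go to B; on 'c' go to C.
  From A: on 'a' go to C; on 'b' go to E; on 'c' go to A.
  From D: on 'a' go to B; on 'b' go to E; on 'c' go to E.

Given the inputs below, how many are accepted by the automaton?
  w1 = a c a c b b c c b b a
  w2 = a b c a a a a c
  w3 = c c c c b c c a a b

1

w1: C → D → E → E → C → C → C → D → E → B → E → E  → end E, rejected
w2: C → D → E → C → D → B → E → E → C  → end C, rejected
w3: C → D → E → C → D → E → C → D → B → E → B  → end B, accepted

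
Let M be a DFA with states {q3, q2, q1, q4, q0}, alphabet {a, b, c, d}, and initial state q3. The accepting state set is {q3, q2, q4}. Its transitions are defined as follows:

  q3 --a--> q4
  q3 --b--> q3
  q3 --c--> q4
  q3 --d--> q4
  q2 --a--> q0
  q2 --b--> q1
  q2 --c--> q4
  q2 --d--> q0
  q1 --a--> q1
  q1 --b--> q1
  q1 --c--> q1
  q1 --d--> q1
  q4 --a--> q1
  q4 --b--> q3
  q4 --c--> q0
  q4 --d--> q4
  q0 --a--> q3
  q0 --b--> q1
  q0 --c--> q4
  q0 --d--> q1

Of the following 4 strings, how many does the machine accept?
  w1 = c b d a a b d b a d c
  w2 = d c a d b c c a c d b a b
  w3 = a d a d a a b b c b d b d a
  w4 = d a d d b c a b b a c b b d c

1

w1: q3 → q4 → q3 → q4 → q1 → q1 → q1 → q1 → q1 → q1 → q1 → q1  → end q1, rejected
w2: q3 → q4 → q0 → q3 → q4 → q3 → q4 → q0 → q3 → q4 → q4 → q3 → q4 → q3  → end q3, accepted
w3: q3 → q4 → q4 → q1 → q1 → q1 → q1 → q1 → q1 → q1 → q1 → q1 → q1 → q1 → q1  → end q1, rejected
w4: q3 → q4 → q1 → q1 → q1 → q1 → q1 → q1 → q1 → q1 → q1 → q1 → q1 → q1 → q1 → q1  → end q1, rejected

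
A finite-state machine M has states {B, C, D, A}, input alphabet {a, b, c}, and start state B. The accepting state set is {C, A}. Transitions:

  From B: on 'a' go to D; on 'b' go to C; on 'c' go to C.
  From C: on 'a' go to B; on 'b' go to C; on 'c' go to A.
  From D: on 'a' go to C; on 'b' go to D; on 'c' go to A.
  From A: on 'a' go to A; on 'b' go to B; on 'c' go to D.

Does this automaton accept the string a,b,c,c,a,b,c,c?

B → D → D → A → D → C → C → A → D
End state D is not accepting.

No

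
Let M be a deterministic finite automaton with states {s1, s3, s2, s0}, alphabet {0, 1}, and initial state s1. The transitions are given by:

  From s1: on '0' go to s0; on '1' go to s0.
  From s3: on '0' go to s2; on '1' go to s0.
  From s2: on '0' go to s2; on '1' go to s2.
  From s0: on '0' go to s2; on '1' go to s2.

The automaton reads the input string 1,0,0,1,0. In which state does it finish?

start at s1
read '1': s1 → s0
read '0': s0 → s2
read '0': s2 → s2
read '1': s2 → s2
read '0': s2 → s2

s2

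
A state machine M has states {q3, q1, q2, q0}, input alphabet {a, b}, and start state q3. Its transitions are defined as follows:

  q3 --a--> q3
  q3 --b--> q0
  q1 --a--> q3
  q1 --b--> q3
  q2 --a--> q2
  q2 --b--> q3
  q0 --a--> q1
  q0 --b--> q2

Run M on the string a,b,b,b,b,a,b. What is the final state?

start at q3
read 'a': q3 → q3
read 'b': q3 → q0
read 'b': q0 → q2
read 'b': q2 → q3
read 'b': q3 → q0
read 'a': q0 → q1
read 'b': q1 → q3

q3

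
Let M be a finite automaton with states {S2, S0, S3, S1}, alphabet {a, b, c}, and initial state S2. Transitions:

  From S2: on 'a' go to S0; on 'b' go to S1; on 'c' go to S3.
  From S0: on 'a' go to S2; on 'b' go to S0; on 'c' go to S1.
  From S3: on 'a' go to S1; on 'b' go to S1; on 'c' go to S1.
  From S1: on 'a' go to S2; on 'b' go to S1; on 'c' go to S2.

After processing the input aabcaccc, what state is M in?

start at S2
read 'a': S2 → S0
read 'a': S0 → S2
read 'b': S2 → S1
read 'c': S1 → S2
read 'a': S2 → S0
read 'c': S0 → S1
read 'c': S1 → S2
read 'c': S2 → S3

S3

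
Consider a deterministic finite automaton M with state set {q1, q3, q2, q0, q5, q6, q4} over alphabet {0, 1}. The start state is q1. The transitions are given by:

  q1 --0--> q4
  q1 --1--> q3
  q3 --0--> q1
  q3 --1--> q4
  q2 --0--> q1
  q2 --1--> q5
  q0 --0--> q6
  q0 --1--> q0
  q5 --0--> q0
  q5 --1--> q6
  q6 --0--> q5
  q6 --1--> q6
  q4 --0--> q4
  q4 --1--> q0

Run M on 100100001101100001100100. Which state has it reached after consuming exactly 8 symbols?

q6

q1 → q3 → q1 → q4 → q0 → q6 → q5 → q0 → q6
After 8 symbols: q6.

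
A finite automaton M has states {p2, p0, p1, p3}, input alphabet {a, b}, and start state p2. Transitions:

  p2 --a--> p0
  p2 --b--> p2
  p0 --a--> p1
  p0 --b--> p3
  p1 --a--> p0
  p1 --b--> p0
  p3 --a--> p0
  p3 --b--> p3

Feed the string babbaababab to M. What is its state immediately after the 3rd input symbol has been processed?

p2 → p2 → p0 → p3
After 3 symbols: p3.

p3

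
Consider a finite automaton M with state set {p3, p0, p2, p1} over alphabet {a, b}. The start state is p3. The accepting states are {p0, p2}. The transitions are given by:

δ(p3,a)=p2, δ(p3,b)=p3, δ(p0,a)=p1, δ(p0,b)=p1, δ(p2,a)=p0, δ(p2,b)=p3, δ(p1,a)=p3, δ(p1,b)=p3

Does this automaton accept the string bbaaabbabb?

No

p3 → p3 → p3 → p2 → p0 → p1 → p3 → p3 → p2 → p3 → p3
End state p3 is not accepting.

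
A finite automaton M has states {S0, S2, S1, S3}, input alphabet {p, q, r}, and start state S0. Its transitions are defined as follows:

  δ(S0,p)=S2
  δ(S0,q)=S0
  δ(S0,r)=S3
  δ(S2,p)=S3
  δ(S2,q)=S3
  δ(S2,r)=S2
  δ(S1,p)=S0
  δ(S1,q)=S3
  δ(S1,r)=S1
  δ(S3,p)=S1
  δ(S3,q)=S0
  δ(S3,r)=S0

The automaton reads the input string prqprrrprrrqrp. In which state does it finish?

S1

start at S0
read 'p': S0 → S2
read 'r': S2 → S2
read 'q': S2 → S3
read 'p': S3 → S1
read 'r': S1 → S1
read 'r': S1 → S1
read 'r': S1 → S1
read 'p': S1 → S0
read 'r': S0 → S3
read 'r': S3 → S0
read 'r': S0 → S3
read 'q': S3 → S0
read 'r': S0 → S3
read 'p': S3 → S1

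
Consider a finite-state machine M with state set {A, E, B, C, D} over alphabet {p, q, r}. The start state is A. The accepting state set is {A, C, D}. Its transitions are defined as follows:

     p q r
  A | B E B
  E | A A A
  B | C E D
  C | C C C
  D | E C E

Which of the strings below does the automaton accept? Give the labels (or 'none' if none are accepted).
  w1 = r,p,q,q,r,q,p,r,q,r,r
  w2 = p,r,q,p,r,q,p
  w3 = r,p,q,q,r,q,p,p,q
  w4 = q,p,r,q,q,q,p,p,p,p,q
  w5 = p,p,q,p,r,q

w1: Trace: A -r-> B -p-> C -q-> C -q-> C -r-> C -q-> C -p-> C -r-> C -q-> C -r-> C -r-> C  → end C, accepted
w2: Trace: A -p-> B -r-> D -q-> C -p-> C -r-> C -q-> C -p-> C  → end C, accepted
w3: Trace: A -r-> B -p-> C -q-> C -q-> C -r-> C -q-> C -p-> C -p-> C -q-> C  → end C, accepted
w4: Trace: A -q-> E -p-> A -r-> B -q-> E -q-> A -q-> E -p-> A -p-> B -p-> C -p-> C -q-> C  → end C, accepted
w5: Trace: A -p-> B -p-> C -q-> C -p-> C -r-> C -q-> C  → end C, accepted

w1, w2, w3, w4, w5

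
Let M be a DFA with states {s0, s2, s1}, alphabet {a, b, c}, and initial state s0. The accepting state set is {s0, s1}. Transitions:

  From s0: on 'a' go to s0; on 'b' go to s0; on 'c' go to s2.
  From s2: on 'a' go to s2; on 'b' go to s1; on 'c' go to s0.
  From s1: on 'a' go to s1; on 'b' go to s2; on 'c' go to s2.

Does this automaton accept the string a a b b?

Trace: s0 -a-> s0 -a-> s0 -b-> s0 -b-> s0
End state s0 is accepting.

Yes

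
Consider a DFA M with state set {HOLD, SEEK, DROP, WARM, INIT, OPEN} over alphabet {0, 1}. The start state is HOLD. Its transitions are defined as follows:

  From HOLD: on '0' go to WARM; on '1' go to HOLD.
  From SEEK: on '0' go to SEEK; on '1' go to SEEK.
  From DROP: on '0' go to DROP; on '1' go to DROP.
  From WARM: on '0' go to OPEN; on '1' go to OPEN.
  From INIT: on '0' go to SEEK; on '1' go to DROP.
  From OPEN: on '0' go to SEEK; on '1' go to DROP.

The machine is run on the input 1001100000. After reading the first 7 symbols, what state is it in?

Trace: HOLD -1-> HOLD -0-> WARM -0-> OPEN -1-> DROP -1-> DROP -0-> DROP -0-> DROP
After 7 symbols: DROP.

DROP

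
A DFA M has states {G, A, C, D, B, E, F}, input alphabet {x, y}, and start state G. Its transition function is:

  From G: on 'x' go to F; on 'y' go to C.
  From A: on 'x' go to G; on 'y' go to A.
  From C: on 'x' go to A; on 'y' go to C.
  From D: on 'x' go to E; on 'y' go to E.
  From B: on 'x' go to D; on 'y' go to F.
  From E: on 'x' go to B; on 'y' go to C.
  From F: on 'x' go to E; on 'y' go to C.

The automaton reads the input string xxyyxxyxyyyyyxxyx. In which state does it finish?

A

start at G
read 'x': G → F
read 'x': F → E
read 'y': E → C
read 'y': C → C
read 'x': C → A
read 'x': A → G
read 'y': G → C
read 'x': C → A
read 'y': A → A
read 'y': A → A
read 'y': A → A
read 'y': A → A
read 'y': A → A
read 'x': A → G
read 'x': G → F
read 'y': F → C
read 'x': C → A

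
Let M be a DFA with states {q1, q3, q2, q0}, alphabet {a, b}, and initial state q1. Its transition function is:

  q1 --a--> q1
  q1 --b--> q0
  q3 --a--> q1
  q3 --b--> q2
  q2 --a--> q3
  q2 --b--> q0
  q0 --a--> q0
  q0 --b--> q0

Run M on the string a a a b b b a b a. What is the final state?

start at q1
read 'a': q1 → q1
read 'a': q1 → q1
read 'a': q1 → q1
read 'b': q1 → q0
read 'b': q0 → q0
read 'b': q0 → q0
read 'a': q0 → q0
read 'b': q0 → q0
read 'a': q0 → q0

q0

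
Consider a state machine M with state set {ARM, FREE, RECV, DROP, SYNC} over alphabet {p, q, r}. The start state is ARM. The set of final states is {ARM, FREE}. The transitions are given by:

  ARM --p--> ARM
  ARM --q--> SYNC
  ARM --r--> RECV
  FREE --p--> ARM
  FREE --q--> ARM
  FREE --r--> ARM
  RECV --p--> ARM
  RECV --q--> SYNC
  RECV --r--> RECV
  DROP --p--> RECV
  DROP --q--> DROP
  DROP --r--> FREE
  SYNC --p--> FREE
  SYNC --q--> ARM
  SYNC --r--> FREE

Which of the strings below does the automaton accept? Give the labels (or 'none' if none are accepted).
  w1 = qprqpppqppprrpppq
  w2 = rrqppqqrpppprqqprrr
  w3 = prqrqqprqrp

w3

w1:
  start at ARM
  read 'q': ARM → SYNC
  read 'p': SYNC → FREE
  read 'r': FREE → ARM
  read 'q': ARM → SYNC
  read 'p': SYNC → FREE
  read 'p': FREE → ARM
  read 'p': ARM → ARM
  read 'q': ARM → SYNC
  read 'p': SYNC → FREE
  read 'p': FREE → ARM
  read 'p': ARM → ARM
  read 'r': ARM → RECV
  read 'r': RECV → RECV
  read 'p': RECV → ARM
  read 'p': ARM → ARM
  read 'p': ARM → ARM
  read 'q': ARM → SYNC
  end SYNC, rejected
w2:
  start at ARM
  read 'r': ARM → RECV
  read 'r': RECV → RECV
  read 'q': RECV → SYNC
  read 'p': SYNC → FREE
  read 'p': FREE → ARM
  read 'q': ARM → SYNC
  read 'q': SYNC → ARM
  read 'r': ARM → RECV
  read 'p': RECV → ARM
  read 'p': ARM → ARM
  read 'p': ARM → ARM
  read 'p': ARM → ARM
  read 'r': ARM → RECV
  read 'q': RECV → SYNC
  read 'q': SYNC → ARM
  read 'p': ARM → ARM
  read 'r': ARM → RECV
  read 'r': RECV → RECV
  read 'r': RECV → RECV
  end RECV, rejected
w3:
  start at ARM
  read 'p': ARM → ARM
  read 'r': ARM → RECV
  read 'q': RECV → SYNC
  read 'r': SYNC → FREE
  read 'q': FREE → ARM
  read 'q': ARM → SYNC
  read 'p': SYNC → FREE
  read 'r': FREE → ARM
  read 'q': ARM → SYNC
  read 'r': SYNC → FREE
  read 'p': FREE → ARM
  end ARM, accepted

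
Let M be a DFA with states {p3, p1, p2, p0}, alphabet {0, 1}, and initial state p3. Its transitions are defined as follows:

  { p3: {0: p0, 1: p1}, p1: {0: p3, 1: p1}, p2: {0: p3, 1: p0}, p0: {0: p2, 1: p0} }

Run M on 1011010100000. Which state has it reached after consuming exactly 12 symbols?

p3

p3 → p1 → p3 → p1 → p1 → p3 → p1 → p3 → p1 → p3 → p0 → p2 → p3
After 12 symbols: p3.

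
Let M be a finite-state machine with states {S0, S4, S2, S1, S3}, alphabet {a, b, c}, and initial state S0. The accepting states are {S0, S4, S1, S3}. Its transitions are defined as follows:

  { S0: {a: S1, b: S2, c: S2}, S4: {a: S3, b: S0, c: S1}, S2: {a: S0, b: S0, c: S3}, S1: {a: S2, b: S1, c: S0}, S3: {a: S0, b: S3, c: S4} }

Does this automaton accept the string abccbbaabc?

Yes

start at S0
read 'a': S0 → S1
read 'b': S1 → S1
read 'c': S1 → S0
read 'c': S0 → S2
read 'b': S2 → S0
read 'b': S0 → S2
read 'a': S2 → S0
read 'a': S0 → S1
read 'b': S1 → S1
read 'c': S1 → S0
End state S0 is accepting.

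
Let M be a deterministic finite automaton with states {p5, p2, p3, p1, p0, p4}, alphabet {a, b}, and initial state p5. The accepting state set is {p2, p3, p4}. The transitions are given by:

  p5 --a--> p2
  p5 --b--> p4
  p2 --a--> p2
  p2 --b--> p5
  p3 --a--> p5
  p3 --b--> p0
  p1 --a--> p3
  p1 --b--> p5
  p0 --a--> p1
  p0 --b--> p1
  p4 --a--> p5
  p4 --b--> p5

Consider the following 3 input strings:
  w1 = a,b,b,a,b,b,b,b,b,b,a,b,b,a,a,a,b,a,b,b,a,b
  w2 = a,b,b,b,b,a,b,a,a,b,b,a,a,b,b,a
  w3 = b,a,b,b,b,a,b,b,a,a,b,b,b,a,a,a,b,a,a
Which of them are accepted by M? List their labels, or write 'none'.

w1: p5 → p2 → p5 → p4 → p5 → p4 → p5 → p4 → p5 → p4 → p5 → p2 → p5 → p4 → p5 → p2 → p2 → p5 → p2 → p5 → p4 → p5 → p4  → end p4, accepted
w2: p5 → p2 → p5 → p4 → p5 → p4 → p5 → p4 → p5 → p2 → p5 → p4 → p5 → p2 → p5 → p4 → p5  → end p5, rejected
w3: p5 → p4 → p5 → p4 → p5 → p4 → p5 → p4 → p5 → p2 → p2 → p5 → p4 → p5 → p2 → p2 → p2 → p5 → p2 → p2  → end p2, accepted

w1, w3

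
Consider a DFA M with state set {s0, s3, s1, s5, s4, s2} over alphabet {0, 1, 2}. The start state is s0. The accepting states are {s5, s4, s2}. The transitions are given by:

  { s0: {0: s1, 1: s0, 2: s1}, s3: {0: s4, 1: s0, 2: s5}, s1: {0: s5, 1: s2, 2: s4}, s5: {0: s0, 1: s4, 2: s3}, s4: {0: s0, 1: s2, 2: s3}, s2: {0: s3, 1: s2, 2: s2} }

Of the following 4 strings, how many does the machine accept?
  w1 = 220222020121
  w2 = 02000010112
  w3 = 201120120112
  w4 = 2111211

4

w1: s0 → s1 → s4 → s0 → s1 → s4 → s3 → s4 → s3 → s4 → s2 → s2 → s2  → end s2, accepted
w2: s0 → s1 → s4 → s0 → s1 → s5 → s0 → s0 → s1 → s2 → s2 → s2  → end s2, accepted
w3: s0 → s1 → s5 → s4 → s2 → s2 → s3 → s0 → s1 → s5 → s4 → s2 → s2  → end s2, accepted
w4: s0 → s1 → s2 → s2 → s2 → s2 → s2 → s2  → end s2, accepted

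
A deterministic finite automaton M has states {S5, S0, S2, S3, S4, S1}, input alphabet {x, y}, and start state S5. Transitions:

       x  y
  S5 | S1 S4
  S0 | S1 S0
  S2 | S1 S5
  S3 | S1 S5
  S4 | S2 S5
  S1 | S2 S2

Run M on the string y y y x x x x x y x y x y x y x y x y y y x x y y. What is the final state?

S5 → S4 → S5 → S4 → S2 → S1 → S2 → S1 → S2 → S5 → S1 → S2 → S1 → S2 → S1 → S2 → S1 → S2 → S1 → S2 → S5 → S4 → S2 → S1 → S2 → S5

S5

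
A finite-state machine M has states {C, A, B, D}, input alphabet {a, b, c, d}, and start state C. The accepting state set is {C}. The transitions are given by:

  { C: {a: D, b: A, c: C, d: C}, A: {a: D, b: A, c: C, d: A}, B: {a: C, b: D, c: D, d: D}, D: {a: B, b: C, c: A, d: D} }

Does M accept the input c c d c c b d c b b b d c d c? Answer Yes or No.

Yes

start at C
read 'c': C → C
read 'c': C → C
read 'd': C → C
read 'c': C → C
read 'c': C → C
read 'b': C → A
read 'd': A → A
read 'c': A → C
read 'b': C → A
read 'b': A → A
read 'b': A → A
read 'd': A → A
read 'c': A → C
read 'd': C → C
read 'c': C → C
End state C is accepting.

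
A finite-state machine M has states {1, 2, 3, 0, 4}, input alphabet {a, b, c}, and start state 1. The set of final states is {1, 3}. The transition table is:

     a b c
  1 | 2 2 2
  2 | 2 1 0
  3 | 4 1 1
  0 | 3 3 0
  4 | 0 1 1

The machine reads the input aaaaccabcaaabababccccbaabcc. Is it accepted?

Trace: 1 -a-> 2 -a-> 2 -a-> 2 -a-> 2 -c-> 0 -c-> 0 -a-> 3 -b-> 1 -c-> 2 -a-> 2 -a-> 2 -a-> 2 -b-> 1 -a-> 2 -b-> 1 -a-> 2 -b-> 1 -c-> 2 -c-> 0 -c-> 0 -c-> 0 -b-> 3 -a-> 4 -a-> 0 -b-> 3 -c-> 1 -c-> 2
End state 2 is not accepting.

No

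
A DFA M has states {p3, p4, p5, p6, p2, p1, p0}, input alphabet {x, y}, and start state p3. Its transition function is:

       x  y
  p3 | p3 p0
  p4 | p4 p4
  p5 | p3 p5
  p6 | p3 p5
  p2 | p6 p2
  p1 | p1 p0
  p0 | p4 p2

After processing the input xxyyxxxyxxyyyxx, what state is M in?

p4

start at p3
read 'x': p3 → p3
read 'x': p3 → p3
read 'y': p3 → p0
read 'y': p0 → p2
read 'x': p2 → p6
read 'x': p6 → p3
read 'x': p3 → p3
read 'y': p3 → p0
read 'x': p0 → p4
read 'x': p4 → p4
read 'y': p4 → p4
read 'y': p4 → p4
read 'y': p4 → p4
read 'x': p4 → p4
read 'x': p4 → p4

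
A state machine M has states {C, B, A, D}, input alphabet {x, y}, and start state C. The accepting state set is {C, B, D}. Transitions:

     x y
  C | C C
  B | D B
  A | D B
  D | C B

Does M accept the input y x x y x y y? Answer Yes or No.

C → C → C → C → C → C → C → C
End state C is accepting.

Yes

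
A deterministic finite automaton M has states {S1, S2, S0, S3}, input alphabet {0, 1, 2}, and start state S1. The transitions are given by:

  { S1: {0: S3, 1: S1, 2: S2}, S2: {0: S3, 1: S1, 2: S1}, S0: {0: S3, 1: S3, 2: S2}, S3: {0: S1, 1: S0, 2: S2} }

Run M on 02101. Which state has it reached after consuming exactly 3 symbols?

S1

Trace: S1 -0-> S3 -2-> S2 -1-> S1
After 3 symbols: S1.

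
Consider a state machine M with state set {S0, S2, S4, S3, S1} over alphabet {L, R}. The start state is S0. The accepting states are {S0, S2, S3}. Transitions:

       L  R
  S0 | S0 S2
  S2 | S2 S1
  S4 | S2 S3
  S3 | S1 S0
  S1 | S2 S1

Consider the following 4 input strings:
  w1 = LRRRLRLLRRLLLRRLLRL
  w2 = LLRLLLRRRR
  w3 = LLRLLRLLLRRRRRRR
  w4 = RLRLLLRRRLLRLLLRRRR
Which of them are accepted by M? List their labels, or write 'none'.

w1:
  start at S0
  read 'L': S0 → S0
  read 'R': S0 → S2
  read 'R': S2 → S1
  read 'R': S1 → S1
  read 'L': S1 → S2
  read 'R': S2 → S1
  read 'L': S1 → S2
  read 'L': S2 → S2
  read 'R': S2 → S1
  read 'R': S1 → S1
  read 'L': S1 → S2
  read 'L': S2 → S2
  read 'L': S2 → S2
  read 'R': S2 → S1
  read 'R': S1 → S1
  read 'L': S1 → S2
  read 'L': S2 → S2
  read 'R': S2 → S1
  read 'L': S1 → S2
  end S2, accepted
w2:
  start at S0
  read 'L': S0 → S0
  read 'L': S0 → S0
  read 'R': S0 → S2
  read 'L': S2 → S2
  read 'L': S2 → S2
  read 'L': S2 → S2
  read 'R': S2 → S1
  read 'R': S1 → S1
  read 'R': S1 → S1
  read 'R': S1 → S1
  end S1, rejected
w3:
  start at S0
  read 'L': S0 → S0
  read 'L': S0 → S0
  read 'R': S0 → S2
  read 'L': S2 → S2
  read 'L': S2 → S2
  read 'R': S2 → S1
  read 'L': S1 → S2
  read 'L': S2 → S2
  read 'L': S2 → S2
  read 'R': S2 → S1
  read 'R': S1 → S1
  read 'R': S1 → S1
  read 'R': S1 → S1
  read 'R': S1 → S1
  read 'R': S1 → S1
  read 'R': S1 → S1
  end S1, rejected
w4:
  start at S0
  read 'R': S0 → S2
  read 'L': S2 → S2
  read 'R': S2 → S1
  read 'L': S1 → S2
  read 'L': S2 → S2
  read 'L': S2 → S2
  read 'R': S2 → S1
  read 'R': S1 → S1
  read 'R': S1 → S1
  read 'L': S1 → S2
  read 'L': S2 → S2
  read 'R': S2 → S1
  read 'L': S1 → S2
  read 'L': S2 → S2
  read 'L': S2 → S2
  read 'R': S2 → S1
  read 'R': S1 → S1
  read 'R': S1 → S1
  read 'R': S1 → S1
  end S1, rejected

w1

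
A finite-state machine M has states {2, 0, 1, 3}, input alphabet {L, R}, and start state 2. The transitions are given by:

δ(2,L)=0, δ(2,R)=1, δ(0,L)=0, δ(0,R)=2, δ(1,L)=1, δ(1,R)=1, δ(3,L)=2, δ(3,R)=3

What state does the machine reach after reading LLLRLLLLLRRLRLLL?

1

Trace: 2 -L-> 0 -L-> 0 -L-> 0 -R-> 2 -L-> 0 -L-> 0 -L-> 0 -L-> 0 -L-> 0 -R-> 2 -R-> 1 -L-> 1 -R-> 1 -L-> 1 -L-> 1 -L-> 1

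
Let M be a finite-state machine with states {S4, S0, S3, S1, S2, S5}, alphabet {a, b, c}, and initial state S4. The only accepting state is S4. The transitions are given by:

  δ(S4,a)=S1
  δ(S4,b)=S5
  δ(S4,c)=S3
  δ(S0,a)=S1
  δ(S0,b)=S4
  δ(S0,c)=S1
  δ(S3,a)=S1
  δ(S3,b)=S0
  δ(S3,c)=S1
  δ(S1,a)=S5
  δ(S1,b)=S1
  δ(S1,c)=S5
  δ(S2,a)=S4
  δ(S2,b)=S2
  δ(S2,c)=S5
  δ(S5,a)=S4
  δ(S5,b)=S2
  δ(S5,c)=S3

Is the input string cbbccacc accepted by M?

No

start at S4
read 'c': S4 → S3
read 'b': S3 → S0
read 'b': S0 → S4
read 'c': S4 → S3
read 'c': S3 → S1
read 'a': S1 → S5
read 'c': S5 → S3
read 'c': S3 → S1
End state S1 is not accepting.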